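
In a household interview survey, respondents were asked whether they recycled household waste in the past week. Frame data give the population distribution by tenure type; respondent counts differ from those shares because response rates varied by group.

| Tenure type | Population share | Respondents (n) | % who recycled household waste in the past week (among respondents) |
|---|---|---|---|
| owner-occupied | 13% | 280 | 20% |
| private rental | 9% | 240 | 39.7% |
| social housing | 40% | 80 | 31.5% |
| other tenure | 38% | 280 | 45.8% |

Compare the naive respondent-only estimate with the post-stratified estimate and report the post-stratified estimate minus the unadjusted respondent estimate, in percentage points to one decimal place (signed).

+1.5 percentage points

Naive respondent-only estimate (weights = respondent counts):
  (280/880)×20 + (240/880)×39.7 + (80/880)×31.5 + (280/880)×45.8 = 34.6273%
Reweighting by population tenure type shares:
  0.13×20 + 0.09×39.7 + 0.4×31.5 + 0.38×45.8 = 36.177%
Difference = 36.177 − 34.6273 = 1.5497 pp.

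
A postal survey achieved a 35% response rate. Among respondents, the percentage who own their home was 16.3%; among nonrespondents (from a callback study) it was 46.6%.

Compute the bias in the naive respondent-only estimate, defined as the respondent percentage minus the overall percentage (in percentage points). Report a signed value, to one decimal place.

-19.7 percentage points

Nonresponse fraction = 1 − 0.35 = 0.65.
Bias = (nonresponse fraction) × (respondent percentage − nonrespondent percentage)
     = 0.65 × (16.3 − 46.6) = 0.65 × -30.3 = -19.695.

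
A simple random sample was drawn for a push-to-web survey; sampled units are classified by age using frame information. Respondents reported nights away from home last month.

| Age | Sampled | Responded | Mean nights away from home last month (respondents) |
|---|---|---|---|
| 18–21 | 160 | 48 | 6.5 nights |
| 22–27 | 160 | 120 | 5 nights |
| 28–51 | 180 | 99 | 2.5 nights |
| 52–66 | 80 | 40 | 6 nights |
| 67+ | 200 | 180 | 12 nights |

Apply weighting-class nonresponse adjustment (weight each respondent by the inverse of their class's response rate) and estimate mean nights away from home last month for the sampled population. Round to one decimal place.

Response rates by class: 18–21 48/160 = 30%, 22–27 120/160 = 75%, 28–51 99/180 = 55%, 52–66 40/80 = 50%, 67+ 180/200 = 90%.
With weight = n_sampled/n_responded per class, the weighted class total is n_sampled:
  18–21: 160 × 6.5 = 1040
  22–27: 160 × 5 = 800
  28–51: 180 × 2.5 = 450
  52–66: 80 × 6 = 480
  67+: 200 × 12 = 2400
Adjusted estimate = 5170 / 780 = 6.62821 → 6.6.

6.6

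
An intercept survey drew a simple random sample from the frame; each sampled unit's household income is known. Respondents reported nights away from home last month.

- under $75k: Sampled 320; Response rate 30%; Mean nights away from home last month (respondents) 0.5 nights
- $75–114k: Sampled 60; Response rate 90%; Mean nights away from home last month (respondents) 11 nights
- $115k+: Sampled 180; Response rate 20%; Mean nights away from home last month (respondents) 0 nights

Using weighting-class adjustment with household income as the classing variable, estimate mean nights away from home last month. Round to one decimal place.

1.5

Inverse-response-rate weighting restores each class to its sampled count, so class totals weight by n_sampled:
  under $75k: 320 × 0.5 = 160
  $75–114k: 60 × 11 = 660
  $115k+: 180 × 0 = 0
Adjusted estimate = 820 / 560 = 1.46429 → 1.5.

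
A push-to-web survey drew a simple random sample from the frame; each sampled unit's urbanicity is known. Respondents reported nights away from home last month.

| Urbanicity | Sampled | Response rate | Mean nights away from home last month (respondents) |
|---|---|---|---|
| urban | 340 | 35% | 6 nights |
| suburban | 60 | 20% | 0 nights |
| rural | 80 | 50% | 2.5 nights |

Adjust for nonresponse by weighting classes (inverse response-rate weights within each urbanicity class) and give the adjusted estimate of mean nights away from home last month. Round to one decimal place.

Weighting each respondent by the inverse class response rate inflates each class back to its sampled size, so the class weight is n_sampled:
  urban: 340 × 6 = 2040
  suburban: 60 × 0 = 0
  rural: 80 × 2.5 = 200
Adjusted estimate = 2240 / 480 = 4.66667 → 4.7.

4.7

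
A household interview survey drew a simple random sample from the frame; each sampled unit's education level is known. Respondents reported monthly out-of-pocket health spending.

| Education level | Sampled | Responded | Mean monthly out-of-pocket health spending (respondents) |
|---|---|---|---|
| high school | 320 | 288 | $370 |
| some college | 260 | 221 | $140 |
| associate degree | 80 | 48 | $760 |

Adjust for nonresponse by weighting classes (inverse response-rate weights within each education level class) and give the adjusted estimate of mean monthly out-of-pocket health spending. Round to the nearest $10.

Class response rates: high school 288/320 = 90%, some college 221/260 = 85%, associate degree 48/80 = 60%.
With weight = n_sampled/n_responded per class, the weighted class total is n_sampled:
  high school: 320 × 370 = 118,400
  some college: 260 × 140 = 36,400
  associate degree: 80 × 760 = 60,800
Adjusted estimate = 215,600 / 660 = 326.667 → $330.

$330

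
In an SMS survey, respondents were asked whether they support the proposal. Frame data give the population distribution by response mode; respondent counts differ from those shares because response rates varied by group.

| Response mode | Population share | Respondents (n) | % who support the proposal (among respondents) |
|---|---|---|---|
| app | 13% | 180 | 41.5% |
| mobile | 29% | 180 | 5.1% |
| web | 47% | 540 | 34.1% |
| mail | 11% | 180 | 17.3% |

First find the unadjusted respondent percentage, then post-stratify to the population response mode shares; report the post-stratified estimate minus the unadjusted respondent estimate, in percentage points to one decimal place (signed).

Naive respondent-only estimate (weights = respondent counts):
  (180/1080)×41.5 + (180/1080)×5.1 + (540/1080)×34.1 + (180/1080)×17.3 = 27.7%
Post-stratified estimate weights by population shares:
  0.13×41.5 + 0.29×5.1 + 0.47×34.1 + 0.11×17.3 = 24.804%
Difference = 24.804 − 27.7 = -2.896 pp.

-2.9 percentage points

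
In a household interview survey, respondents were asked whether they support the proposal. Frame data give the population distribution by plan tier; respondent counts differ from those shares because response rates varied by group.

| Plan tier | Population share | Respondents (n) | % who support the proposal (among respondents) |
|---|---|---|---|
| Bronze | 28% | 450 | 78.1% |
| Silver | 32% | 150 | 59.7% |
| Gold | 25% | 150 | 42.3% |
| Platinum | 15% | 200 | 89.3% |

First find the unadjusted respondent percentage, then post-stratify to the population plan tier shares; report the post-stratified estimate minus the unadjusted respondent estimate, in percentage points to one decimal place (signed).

Without adjustment, the pooled respondent share is:
  (450/950)×78.1 + (150/950)×59.7 + (150/950)×42.3 + (200/950)×89.3 = 71.9%
Post-stratified estimate weights by population shares:
  0.28×78.1 + 0.32×59.7 + 0.25×42.3 + 0.15×89.3 = 64.942%
Difference = 64.942 − 71.9 = -6.958 pp.

-7.0 percentage points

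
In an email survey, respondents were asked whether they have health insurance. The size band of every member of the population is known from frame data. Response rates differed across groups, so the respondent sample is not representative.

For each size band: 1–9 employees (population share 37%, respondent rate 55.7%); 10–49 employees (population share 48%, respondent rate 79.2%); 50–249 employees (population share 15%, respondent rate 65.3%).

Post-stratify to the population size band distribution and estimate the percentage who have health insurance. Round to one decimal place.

68.4%

Reweight to the known size band distribution:
  1–9 employees: 0.37 × 55.7 = 20.609
  10–49 employees: 0.48 × 79.2 = 38.016
  50–249 employees: 0.15 × 65.3 = 9.795
Post-stratified estimate = 68.42 → 68.4%.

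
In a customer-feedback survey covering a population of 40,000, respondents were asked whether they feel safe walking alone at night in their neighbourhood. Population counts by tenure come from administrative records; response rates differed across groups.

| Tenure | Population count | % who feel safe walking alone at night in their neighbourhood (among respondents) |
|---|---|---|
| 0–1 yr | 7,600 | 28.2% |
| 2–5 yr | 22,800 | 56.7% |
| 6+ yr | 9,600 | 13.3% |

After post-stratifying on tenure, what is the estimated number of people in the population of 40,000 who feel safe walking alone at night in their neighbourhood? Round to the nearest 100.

16,300

Estimated count per cell = population count × respondent percentage:
  0–1 yr: 7,600 × 28.2% = 2143.2
  2–5 yr: 22,800 × 56.7% = 12927.6
  6+ yr: 9,600 × 13.3% = 1276.8
Estimated total = 16347.6 → 16,300.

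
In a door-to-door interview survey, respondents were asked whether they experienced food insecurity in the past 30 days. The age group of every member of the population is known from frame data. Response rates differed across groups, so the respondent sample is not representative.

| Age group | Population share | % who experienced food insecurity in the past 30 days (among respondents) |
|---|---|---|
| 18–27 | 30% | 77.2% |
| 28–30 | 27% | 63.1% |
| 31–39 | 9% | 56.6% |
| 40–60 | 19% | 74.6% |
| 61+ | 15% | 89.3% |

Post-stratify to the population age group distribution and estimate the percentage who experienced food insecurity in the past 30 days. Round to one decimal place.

Post-stratification weights by population share, not respondent share:
  18–27: 0.3 × 77.2 = 23.16
  28–30: 0.27 × 63.1 = 17.037
  31–39: 0.09 × 56.6 = 5.094
  40–60: 0.19 × 74.6 = 14.174
  61+: 0.15 × 89.3 = 13.395
Post-stratified estimate = 72.86 → 72.9%.

72.9%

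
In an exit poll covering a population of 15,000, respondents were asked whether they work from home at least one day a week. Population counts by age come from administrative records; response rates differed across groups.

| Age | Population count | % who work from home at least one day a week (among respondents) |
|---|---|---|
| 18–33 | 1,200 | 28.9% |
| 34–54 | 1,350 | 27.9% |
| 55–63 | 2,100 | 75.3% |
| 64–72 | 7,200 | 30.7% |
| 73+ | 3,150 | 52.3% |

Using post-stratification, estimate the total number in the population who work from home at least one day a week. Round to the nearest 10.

Estimated count per cell = population count × respondent percentage:
  18–33: 1,200 × 28.9% = 346.8
  34–54: 1,350 × 27.9% = 376.65
  55–63: 2,100 × 75.3% = 1581.3
  64–72: 7,200 × 30.7% = 2210.4
  73+: 3,150 × 52.3% = 1647.45
Estimated total = 6162.6 → 6,160.

6,160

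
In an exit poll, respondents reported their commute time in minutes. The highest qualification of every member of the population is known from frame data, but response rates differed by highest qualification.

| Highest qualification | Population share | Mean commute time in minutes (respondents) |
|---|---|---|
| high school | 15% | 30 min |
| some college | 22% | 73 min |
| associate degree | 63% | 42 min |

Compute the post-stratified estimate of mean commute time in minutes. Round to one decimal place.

47.0

Reweight to the known highest qualification distribution:
  high school: 0.15 × 30 = 4.5
  some college: 0.22 × 73 = 16.06
  associate degree: 0.63 × 42 = 26.46
Post-stratified estimate = 47.02 → 47.0.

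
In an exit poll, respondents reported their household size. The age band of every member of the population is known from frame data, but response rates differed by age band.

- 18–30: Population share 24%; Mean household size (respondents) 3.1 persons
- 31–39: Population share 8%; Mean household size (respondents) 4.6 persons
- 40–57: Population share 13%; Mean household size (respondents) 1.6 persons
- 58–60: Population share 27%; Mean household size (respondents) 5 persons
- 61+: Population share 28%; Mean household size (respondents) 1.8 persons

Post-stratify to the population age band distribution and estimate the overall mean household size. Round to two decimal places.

Each cell contributes population-share × respondent value:
  18–30: 0.24 × 3.1 = 0.744
  31–39: 0.08 × 4.6 = 0.368
  40–57: 0.13 × 1.6 = 0.208
  58–60: 0.27 × 5 = 1.35
  61+: 0.28 × 1.8 = 0.504
Post-stratified estimate = 3.174 → 3.17.

3.17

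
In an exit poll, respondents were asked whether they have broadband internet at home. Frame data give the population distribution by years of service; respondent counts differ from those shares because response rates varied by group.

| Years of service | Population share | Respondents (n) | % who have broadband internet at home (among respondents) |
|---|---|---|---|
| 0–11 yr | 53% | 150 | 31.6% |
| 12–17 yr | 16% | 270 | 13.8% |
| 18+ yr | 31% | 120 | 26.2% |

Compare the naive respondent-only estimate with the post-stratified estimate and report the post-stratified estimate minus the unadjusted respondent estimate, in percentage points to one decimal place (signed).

Without adjustment, the pooled respondent share is:
  (150/540)×31.6 + (270/540)×13.8 + (120/540)×26.2 = 21.5%
Post-stratified estimate weights by population shares:
  0.53×31.6 + 0.16×13.8 + 0.31×26.2 = 27.078%
Difference = 27.078 − 21.5 = 5.578 pp.

+5.6 percentage points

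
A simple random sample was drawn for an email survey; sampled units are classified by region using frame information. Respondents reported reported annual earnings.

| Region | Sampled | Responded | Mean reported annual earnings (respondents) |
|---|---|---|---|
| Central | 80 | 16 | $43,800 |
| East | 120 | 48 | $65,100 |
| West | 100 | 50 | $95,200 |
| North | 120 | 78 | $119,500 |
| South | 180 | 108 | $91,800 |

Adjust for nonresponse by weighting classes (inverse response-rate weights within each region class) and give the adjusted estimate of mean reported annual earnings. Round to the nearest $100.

Response rates by class: Central 16/80 = 20%, East 48/120 = 40%, West 50/100 = 50%, North 78/120 = 65%, South 108/180 = 60%.
Inverse-response-rate weighting restores each class to its sampled count, so class totals weight by n_sampled:
  Central: 80 × 43,800 = 3,504,000
  East: 120 × 65,100 = 7,812,000
  West: 100 × 95,200 = 9,520,000
  North: 120 × 119,500 = 14,340,000
  South: 180 × 91,800 = 16,524,000
Adjusted estimate = 51,700,000 / 600 = 86166.7 → $86,200.

$86,200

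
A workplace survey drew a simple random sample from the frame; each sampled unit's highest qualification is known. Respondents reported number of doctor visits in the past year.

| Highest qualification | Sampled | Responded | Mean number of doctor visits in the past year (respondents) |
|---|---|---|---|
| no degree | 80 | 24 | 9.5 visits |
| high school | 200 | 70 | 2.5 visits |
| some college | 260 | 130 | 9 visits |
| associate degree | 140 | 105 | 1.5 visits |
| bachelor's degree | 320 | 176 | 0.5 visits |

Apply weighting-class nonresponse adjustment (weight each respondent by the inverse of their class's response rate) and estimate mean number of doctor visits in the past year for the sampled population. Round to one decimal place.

Response rates by class: no degree 24/80 = 30%, high school 70/200 = 35%, some college 130/260 = 50%, associate degree 105/140 = 75%, bachelor's degree 176/320 = 55%.
Inverse-response-rate weighting restores each class to its sampled count, so class totals weight by n_sampled:
  no degree: 80 × 9.5 = 760
  high school: 200 × 2.5 = 500
  some college: 260 × 9 = 2340
  associate degree: 140 × 1.5 = 210
  bachelor's degree: 320 × 0.5 = 160
Adjusted estimate = 3970 / 1,000 = 3.97 → 4.0.

4.0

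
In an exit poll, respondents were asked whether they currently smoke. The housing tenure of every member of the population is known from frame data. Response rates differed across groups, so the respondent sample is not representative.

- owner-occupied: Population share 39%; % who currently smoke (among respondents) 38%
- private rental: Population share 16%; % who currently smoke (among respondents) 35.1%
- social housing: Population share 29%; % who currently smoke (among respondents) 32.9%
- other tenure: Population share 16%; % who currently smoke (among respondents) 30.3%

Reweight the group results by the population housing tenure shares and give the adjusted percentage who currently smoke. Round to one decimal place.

Weight each group's respondent value by its population share:
  owner-occupied: 0.39 × 38 = 14.82
  private rental: 0.16 × 35.1 = 5.616
  social housing: 0.29 × 32.9 = 9.541
  other tenure: 0.16 × 30.3 = 4.848
Post-stratified estimate = 34.825 → 34.8%.

34.8%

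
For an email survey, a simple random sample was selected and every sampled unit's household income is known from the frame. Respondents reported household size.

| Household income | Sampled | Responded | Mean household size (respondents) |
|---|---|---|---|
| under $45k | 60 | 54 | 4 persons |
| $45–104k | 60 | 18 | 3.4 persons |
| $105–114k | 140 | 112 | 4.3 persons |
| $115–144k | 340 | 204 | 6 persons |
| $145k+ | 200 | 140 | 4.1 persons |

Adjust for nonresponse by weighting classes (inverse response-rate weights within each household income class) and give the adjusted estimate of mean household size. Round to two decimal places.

4.88

Response rates by class: under $45k 54/60 = 90%, $45–104k 18/60 = 30%, $105–114k 112/140 = 80%, $115–144k 204/340 = 60%, $145k+ 140/200 = 70%.
With weight = n_sampled/n_responded per class, the weighted class total is n_sampled:
  under $45k: 60 × 4 = 240
  $45–104k: 60 × 3.4 = 204
  $105–114k: 140 × 4.3 = 602
  $115–144k: 340 × 6 = 2040
  $145k+: 200 × 4.1 = 820
Adjusted estimate = 3906 / 800 = 4.8825 → 4.88.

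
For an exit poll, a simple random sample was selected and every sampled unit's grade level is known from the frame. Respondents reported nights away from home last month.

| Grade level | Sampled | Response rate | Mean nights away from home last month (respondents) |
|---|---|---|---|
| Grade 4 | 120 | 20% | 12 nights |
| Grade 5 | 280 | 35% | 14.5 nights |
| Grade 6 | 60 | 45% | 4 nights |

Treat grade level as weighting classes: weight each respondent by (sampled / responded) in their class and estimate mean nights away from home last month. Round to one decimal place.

12.5

With weight = n_sampled/n_responded per class, the weighted class total is n_sampled:
  Grade 4: 120 × 12 = 1440
  Grade 5: 280 × 14.5 = 4060
  Grade 6: 60 × 4 = 240
Adjusted estimate = 5740 / 460 = 12.4783 → 12.5.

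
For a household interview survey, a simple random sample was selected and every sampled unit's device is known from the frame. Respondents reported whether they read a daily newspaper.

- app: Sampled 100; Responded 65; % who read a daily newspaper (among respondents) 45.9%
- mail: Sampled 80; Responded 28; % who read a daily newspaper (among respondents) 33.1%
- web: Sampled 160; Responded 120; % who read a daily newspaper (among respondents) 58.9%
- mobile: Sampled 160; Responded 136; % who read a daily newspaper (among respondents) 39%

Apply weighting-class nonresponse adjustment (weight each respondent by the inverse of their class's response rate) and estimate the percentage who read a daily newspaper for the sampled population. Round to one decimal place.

45.8%

Class response rates: app 65/100 = 65%, mail 28/80 = 35%, web 120/160 = 75%, mobile 136/160 = 85%.
Each respondent's weight = sampled/responded in their class; summing within a class gives n_sampled, so:
  app: 100 × 45.9 = 4590
  mail: 80 × 33.1 = 2648
  web: 160 × 58.9 = 9424
  mobile: 160 × 39 = 6240
Adjusted estimate = 22,902 / 500 = 45.804 → 45.8%.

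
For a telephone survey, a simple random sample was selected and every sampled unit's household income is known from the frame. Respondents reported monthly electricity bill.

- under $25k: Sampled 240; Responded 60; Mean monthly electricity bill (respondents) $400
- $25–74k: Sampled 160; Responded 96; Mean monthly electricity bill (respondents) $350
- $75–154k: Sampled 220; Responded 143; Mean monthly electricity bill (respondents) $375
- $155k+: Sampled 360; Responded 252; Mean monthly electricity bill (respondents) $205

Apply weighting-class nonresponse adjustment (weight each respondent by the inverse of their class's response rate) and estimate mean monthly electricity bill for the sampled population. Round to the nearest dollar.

$315

Class response rates: under $25k 60/240 = 25%, $25–74k 96/160 = 60%, $75–154k 143/220 = 65%, $155k+ 252/360 = 70%.
Each respondent's weight = sampled/responded in their class; summing within a class gives n_sampled, so:
  under $25k: 240 × 400 = 96,000
  $25–74k: 160 × 350 = 56,000
  $75–154k: 220 × 375 = 82,500
  $155k+: 360 × 205 = 73,800
Adjusted estimate = 308,300 / 980 = 314.592 → $315.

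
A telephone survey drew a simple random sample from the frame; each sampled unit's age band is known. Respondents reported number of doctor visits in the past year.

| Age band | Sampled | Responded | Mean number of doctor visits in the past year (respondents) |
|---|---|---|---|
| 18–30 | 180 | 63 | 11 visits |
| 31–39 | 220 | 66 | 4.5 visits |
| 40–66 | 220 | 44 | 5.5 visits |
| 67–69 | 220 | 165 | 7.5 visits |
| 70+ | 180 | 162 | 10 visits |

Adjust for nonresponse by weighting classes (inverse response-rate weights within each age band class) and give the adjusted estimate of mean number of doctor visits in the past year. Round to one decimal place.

Response rates by class: 18–30 63/180 = 35%, 31–39 66/220 = 30%, 40–66 44/220 = 20%, 67–69 165/220 = 75%, 70+ 162/180 = 90%.
With weight = n_sampled/n_responded per class, the weighted class total is n_sampled:
  18–30: 180 × 11 = 1980
  31–39: 220 × 4.5 = 990
  40–66: 220 × 5.5 = 1210
  67–69: 220 × 7.5 = 1650
  70+: 180 × 10 = 1800
Adjusted estimate = 7630 / 1,020 = 7.48039 → 7.5.

7.5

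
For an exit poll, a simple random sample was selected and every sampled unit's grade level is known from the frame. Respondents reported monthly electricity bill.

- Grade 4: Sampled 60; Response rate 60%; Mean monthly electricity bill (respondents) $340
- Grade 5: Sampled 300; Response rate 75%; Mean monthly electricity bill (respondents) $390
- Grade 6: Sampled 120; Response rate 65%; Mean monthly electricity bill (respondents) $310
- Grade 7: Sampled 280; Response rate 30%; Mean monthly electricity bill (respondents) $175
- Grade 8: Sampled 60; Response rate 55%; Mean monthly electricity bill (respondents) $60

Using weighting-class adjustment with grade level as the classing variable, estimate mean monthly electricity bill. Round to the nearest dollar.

Each respondent's weight = sampled/responded in their class; summing within a class gives n_sampled, so:
  Grade 4: 60 × 340 = 20,400
  Grade 5: 300 × 390 = 117,000
  Grade 6: 120 × 310 = 37,200
  Grade 7: 280 × 175 = 49,000
  Grade 8: 60 × 60 = 3600
Adjusted estimate = 227,200 / 820 = 277.073 → $277.

$277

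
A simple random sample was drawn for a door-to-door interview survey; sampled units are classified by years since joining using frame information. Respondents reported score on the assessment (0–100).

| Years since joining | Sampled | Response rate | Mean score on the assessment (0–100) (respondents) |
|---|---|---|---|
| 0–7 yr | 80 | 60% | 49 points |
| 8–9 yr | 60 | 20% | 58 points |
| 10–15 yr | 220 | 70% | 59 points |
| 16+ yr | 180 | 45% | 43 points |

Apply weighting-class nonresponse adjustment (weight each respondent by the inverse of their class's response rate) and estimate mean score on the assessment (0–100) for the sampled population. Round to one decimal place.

Inverse-response-rate weighting restores each class to its sampled count, so class totals weight by n_sampled:
  0–7 yr: 80 × 49 = 3920
  8–9 yr: 60 × 58 = 3480
  10–15 yr: 220 × 59 = 12,980
  16+ yr: 180 × 43 = 7740
Adjusted estimate = 28,120 / 540 = 52.0741 → 52.1.

52.1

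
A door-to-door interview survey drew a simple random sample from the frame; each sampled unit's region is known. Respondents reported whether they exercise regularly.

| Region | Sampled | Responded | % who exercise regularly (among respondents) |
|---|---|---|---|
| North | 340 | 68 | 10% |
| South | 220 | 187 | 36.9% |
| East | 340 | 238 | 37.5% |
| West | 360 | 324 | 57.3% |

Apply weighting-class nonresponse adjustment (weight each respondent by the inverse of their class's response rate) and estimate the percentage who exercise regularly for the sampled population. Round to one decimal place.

35.6%

Class response rates: North 68/340 = 20%, South 187/220 = 85%, East 238/340 = 70%, West 324/360 = 90%.
Inverse-response-rate weighting restores each class to its sampled count, so class totals weight by n_sampled:
  North: 340 × 10 = 3400
  South: 220 × 36.9 = 8118
  East: 340 × 37.5 = 12,750
  West: 360 × 57.3 = 20,628
Adjusted estimate = 44,896 / 1,260 = 35.6317 → 35.6%.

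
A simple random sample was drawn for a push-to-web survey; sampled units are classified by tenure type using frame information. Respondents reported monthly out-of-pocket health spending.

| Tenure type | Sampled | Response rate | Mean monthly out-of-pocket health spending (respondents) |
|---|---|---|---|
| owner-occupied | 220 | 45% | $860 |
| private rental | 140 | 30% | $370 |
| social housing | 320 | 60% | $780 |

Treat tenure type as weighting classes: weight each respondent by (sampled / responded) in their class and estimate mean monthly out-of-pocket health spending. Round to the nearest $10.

Weighting each respondent by the inverse class response rate inflates each class back to its sampled size, so the class weight is n_sampled:
  owner-occupied: 220 × 860 = 189,200
  private rental: 140 × 370 = 51,800
  social housing: 320 × 780 = 249,600
Adjusted estimate = 490,600 / 680 = 721.471 → $720.

$720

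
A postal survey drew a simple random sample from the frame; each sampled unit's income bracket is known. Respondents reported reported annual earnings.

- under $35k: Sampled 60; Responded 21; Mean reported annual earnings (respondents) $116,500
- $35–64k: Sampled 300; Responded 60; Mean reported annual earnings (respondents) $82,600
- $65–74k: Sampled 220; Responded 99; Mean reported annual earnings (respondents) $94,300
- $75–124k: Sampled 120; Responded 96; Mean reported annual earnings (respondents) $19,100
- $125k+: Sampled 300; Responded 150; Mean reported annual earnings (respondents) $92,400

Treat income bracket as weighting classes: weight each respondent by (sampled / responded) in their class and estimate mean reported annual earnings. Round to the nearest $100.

Response rates by class: under $35k 21/60 = 35%, $35–64k 60/300 = 20%, $65–74k 99/220 = 45%, $75–124k 96/120 = 80%, $125k+ 150/300 = 50%.
Each respondent's weight = sampled/responded in their class; summing within a class gives n_sampled, so:
  under $35k: 60 × 116,500 = 6,990,000
  $35–64k: 300 × 82,600 = 24,780,000
  $65–74k: 220 × 94,300 = 20,746,000
  $75–124k: 120 × 19,100 = 2,292,000
  $125k+: 300 × 92,400 = 27,720,000
Adjusted estimate = 82,528,000 / 1,000 = 82,528 → $82,500.

$82,500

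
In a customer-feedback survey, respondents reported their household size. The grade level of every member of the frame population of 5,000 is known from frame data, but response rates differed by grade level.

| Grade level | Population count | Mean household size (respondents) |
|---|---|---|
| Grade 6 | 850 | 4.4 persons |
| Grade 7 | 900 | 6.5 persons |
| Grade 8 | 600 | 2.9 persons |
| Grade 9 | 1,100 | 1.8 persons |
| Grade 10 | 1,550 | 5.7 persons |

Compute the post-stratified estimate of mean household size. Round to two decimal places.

4.43

Reweight to the known grade level distribution:
  Grade 6: (850/5,000) × 4.4 = 0.748
  Grade 7: (900/5,000) × 6.5 = 1.17
  Grade 8: (600/5,000) × 2.9 = 0.348
  Grade 9: (1,100/5,000) × 1.8 = 0.396
  Grade 10: (1,550/5,000) × 5.7 = 1.767
Post-stratified estimate = 4.429 → 4.43.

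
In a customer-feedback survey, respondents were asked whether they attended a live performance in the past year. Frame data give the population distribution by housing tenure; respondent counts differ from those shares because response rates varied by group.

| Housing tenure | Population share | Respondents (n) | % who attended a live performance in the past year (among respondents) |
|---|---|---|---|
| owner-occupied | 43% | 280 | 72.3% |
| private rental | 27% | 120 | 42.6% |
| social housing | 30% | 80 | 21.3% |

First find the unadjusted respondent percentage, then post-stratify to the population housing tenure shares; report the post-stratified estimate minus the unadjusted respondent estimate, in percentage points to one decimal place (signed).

-7.4 percentage points

Unadjusted (pooled respondent) estimate weights by respondent counts:
  (280/480)×72.3 + (120/480)×42.6 + (80/480)×21.3 = 56.375%
Post-stratifying to population shares instead:
  0.43×72.3 + 0.27×42.6 + 0.3×21.3 = 48.981%
Difference = 48.981 − 56.375 = -7.394 pp.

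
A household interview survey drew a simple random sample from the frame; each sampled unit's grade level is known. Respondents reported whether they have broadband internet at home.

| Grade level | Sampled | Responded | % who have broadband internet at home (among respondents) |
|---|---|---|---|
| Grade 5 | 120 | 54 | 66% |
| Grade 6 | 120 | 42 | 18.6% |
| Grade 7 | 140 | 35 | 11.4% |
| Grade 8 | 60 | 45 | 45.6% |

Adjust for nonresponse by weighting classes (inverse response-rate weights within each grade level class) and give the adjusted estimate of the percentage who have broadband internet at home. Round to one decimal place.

32.9%

Response rates by class: Grade 5 54/120 = 45%, Grade 6 42/120 = 35%, Grade 7 35/140 = 25%, Grade 8 45/60 = 75%.
Inverse-response-rate weighting restores each class to its sampled count, so class totals weight by n_sampled:
  Grade 5: 120 × 66 = 7920
  Grade 6: 120 × 18.6 = 2232
  Grade 7: 140 × 11.4 = 1596
  Grade 8: 60 × 45.6 = 2736
Adjusted estimate = 14,484 / 440 = 32.9182 → 32.9%.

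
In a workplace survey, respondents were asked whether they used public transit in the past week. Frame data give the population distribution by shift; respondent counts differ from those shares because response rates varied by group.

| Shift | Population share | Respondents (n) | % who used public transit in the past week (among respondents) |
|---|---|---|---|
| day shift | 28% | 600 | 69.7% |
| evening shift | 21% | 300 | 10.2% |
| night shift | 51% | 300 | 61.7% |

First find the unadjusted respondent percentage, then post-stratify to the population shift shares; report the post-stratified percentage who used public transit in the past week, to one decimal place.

53.1%

Naive respondent-only estimate (weights = respondent counts):
  (600/1200)×69.7 + (300/1200)×10.2 + (300/1200)×61.7 = 52.825%
Post-stratifying to population shares instead:
  0.28×69.7 + 0.21×10.2 + 0.51×61.7 = 53.125%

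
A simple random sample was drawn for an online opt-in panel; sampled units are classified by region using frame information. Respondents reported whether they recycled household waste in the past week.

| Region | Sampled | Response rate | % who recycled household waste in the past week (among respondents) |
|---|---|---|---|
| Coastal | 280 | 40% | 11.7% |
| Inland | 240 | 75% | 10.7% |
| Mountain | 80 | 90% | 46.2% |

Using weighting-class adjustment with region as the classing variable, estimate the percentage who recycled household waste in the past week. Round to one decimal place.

15.9%

With weight = n_sampled/n_responded per class, the weighted class total is n_sampled:
  Coastal: 280 × 11.7 = 3276
  Inland: 240 × 10.7 = 2568
  Mountain: 80 × 46.2 = 3696
Adjusted estimate = 9540 / 600 = 15.9 → 15.9%.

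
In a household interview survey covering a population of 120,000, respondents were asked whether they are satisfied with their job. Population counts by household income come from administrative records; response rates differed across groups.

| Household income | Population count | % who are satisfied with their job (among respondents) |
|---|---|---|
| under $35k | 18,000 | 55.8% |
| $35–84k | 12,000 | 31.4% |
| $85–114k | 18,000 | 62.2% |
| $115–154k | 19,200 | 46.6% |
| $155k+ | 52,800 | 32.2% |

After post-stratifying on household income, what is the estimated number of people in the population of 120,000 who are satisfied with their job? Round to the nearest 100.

51,000

Apply each group's respondent rate to its population count:
  under $35k: 18,000 × 55.8% = 10,044
  $35–84k: 12,000 × 31.4% = 3768
  $85–114k: 18,000 × 62.2% = 11,196
  $115–154k: 19,200 × 46.6% = 8947.2
  $155k+: 52,800 × 32.2% = 17001.6
Estimated total = 50956.8 → 51,000.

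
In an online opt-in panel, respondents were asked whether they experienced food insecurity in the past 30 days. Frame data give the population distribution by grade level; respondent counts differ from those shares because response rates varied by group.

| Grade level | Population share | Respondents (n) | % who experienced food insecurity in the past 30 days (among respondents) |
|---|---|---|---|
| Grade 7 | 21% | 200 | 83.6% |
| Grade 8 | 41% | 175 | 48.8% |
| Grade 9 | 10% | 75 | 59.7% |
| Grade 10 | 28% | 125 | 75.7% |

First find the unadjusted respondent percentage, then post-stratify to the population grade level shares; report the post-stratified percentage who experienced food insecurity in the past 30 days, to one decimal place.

64.7%

Without adjustment, the pooled respondent share is:
  (200/575)×83.6 + (175/575)×48.8 + (75/575)×59.7 + (125/575)×75.7 = 68.1739%
Post-stratifying to population shares instead:
  0.21×83.6 + 0.41×48.8 + 0.1×59.7 + 0.28×75.7 = 64.73%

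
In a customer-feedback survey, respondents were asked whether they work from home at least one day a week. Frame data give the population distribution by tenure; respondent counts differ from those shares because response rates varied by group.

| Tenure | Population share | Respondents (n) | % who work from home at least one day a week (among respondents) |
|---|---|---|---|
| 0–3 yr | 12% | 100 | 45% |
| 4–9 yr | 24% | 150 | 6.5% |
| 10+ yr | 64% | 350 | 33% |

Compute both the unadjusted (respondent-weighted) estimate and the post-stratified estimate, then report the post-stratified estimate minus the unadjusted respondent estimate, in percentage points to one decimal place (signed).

-0.3 percentage points

Naive respondent-only estimate (weights = respondent counts):
  (100/600)×45 + (150/600)×6.5 + (350/600)×33 = 28.375%
Post-stratified estimate weights by population shares:
  0.12×45 + 0.24×6.5 + 0.64×33 = 28.08%
Difference = 28.08 − 28.375 = -0.295 pp.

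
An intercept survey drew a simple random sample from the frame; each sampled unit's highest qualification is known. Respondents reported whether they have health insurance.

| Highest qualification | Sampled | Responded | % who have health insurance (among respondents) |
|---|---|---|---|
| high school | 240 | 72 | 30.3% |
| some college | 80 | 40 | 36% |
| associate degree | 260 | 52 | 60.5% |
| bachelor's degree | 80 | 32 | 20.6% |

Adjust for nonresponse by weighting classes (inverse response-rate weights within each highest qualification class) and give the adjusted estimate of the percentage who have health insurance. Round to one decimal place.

41.7%

Class response rates: high school 72/240 = 30%, some college 40/80 = 50%, associate degree 52/260 = 20%, bachelor's degree 32/80 = 40%.
Inverse-response-rate weighting restores each class to its sampled count, so class totals weight by n_sampled:
  high school: 240 × 30.3 = 7272
  some college: 80 × 36 = 2880
  associate degree: 260 × 60.5 = 15,730
  bachelor's degree: 80 × 20.6 = 1648
Adjusted estimate = 27,530 / 660 = 41.7121 → 41.7%.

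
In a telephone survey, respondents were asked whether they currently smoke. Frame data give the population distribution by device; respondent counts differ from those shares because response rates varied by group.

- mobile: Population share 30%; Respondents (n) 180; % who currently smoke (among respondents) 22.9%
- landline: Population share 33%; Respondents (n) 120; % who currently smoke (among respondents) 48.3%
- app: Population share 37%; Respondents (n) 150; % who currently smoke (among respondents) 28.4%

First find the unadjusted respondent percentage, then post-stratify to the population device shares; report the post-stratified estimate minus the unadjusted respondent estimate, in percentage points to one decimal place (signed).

+1.8 percentage points

Unadjusted (pooled respondent) estimate weights by respondent counts:
  (180/450)×22.9 + (120/450)×48.3 + (150/450)×28.4 = 31.5067%
Post-stratified estimate weights by population shares:
  0.3×22.9 + 0.33×48.3 + 0.37×28.4 = 33.317%
Difference = 33.317 − 31.5067 = 1.8103 pp.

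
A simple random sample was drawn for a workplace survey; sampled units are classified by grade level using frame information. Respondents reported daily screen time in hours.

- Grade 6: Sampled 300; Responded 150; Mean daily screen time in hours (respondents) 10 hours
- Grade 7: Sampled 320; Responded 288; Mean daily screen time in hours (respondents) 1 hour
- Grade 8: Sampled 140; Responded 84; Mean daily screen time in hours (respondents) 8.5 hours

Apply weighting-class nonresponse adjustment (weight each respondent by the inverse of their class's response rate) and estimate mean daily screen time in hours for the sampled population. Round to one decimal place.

Response rates by class: Grade 6 150/300 = 50%, Grade 7 288/320 = 90%, Grade 8 84/140 = 60%.
Inverse-response-rate weighting restores each class to its sampled count, so class totals weight by n_sampled:
  Grade 6: 300 × 10 = 3000
  Grade 7: 320 × 1 = 320
  Grade 8: 140 × 8.5 = 1190
Adjusted estimate = 4510 / 760 = 5.93421 → 5.9.

5.9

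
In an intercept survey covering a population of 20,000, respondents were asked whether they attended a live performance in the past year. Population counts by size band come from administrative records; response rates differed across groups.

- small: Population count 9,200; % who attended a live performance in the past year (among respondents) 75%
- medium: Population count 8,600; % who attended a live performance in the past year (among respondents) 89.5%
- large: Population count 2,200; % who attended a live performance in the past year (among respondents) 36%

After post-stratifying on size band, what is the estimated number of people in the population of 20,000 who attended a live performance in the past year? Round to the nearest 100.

Estimated count per cell = population count × respondent percentage:
  small: 9,200 × 75% = 6900
  medium: 8,600 × 89.5% = 7697
  large: 2,200 × 36% = 792
Estimated total = 15,389 → 15,400.

15,400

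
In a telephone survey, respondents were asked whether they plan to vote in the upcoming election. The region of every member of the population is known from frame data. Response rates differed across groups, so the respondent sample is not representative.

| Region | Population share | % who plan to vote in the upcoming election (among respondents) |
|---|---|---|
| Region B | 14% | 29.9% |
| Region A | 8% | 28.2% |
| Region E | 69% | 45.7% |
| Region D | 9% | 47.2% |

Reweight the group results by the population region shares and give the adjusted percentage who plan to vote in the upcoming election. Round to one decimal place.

Reweight to the known region distribution:
  Region B: 0.14 × 29.9 = 4.186
  Region A: 0.08 × 28.2 = 2.256
  Region E: 0.69 × 45.7 = 31.533
  Region D: 0.09 × 47.2 = 4.248
Post-stratified estimate = 42.223 → 42.2%.

42.2%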